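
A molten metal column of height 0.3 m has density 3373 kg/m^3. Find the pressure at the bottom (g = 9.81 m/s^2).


Formula: P = rho * g * h
rho * g = 3373 * 9.81 = 33089.13 N/m^3
P = 33089.13 * 0.3 = 9926.7390 Pa

9926.7390 Pa


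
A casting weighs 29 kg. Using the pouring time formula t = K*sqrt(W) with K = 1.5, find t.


Formula: t = K * sqrt(W)
sqrt(W) = sqrt(29) = 5.38516
t = 1.5 * 5.38516 = 8.0777 s

8.0777 s


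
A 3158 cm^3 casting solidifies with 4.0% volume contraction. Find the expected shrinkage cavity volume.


Formula: V_shrink = V_casting * shrinkage_pct / 100
V_shrink = 3158 cm^3 * 4.0 / 100 = 126.3200 cm^3

126.3200 cm^3


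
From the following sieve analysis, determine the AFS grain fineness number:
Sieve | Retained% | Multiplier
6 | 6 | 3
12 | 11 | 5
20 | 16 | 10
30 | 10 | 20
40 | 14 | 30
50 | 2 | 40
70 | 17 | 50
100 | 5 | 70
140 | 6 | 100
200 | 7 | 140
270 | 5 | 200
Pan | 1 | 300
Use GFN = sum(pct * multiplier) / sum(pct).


Formula: GFN = sum(pct * multiplier) / sum(pct)
sum(pct * multiplier) = 5013
sum(pct) = 100
GFN = 5013 / 100 = 50.13

Final answer: 50.13


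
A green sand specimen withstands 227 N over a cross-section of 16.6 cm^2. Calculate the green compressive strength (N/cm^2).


Formula: Compressive Strength = Force / Area
Strength = 227 N / 16.6 cm^2 = 13.6747 N/cm^2

Answer: 13.6747 N/cm^2


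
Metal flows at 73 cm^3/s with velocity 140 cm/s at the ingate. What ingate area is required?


Formula: A_ingate = Q / v  (continuity equation)
A = 73 cm^3/s / 140 cm/s = 0.5214 cm^2

0.5214 cm^2


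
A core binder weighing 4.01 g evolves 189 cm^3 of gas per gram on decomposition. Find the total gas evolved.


Formula: V_gas = W_binder * gas_evolution_rate
V = 4.01 g * 189 cm^3/g = 757.8900 cm^3

Final answer: 757.8900 cm^3


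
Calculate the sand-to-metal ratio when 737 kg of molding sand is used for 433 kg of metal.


Formula: Sand-to-Metal Ratio = W_sand / W_metal
Ratio = 737 kg / 433 kg = 1.7021

Answer: 1.7021


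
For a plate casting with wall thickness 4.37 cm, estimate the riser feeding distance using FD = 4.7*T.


Formula: FD = 4.7 * T  (riser feeding-distance rule)
FD = 4.7 * 4.37 cm = 20.5390 cm


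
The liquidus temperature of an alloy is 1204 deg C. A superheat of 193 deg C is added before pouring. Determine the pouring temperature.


Formula: T_pour = T_melt + Superheat
T_pour = 1204 + 193 = 1397 deg C


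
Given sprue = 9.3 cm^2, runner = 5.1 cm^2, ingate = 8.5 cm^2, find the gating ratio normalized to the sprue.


Sprue:Runner:Ingate = 1 : 5.1/9.3 : 8.5/9.3 = 1:0.55:0.91

Final answer: 1:0.55:0.91


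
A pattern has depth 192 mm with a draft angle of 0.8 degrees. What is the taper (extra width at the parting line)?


Formula: taper = depth * tan(draft_angle)
tan(0.8 deg) = 0.0139635
taper = 192 mm * 0.0139635 = 2.6810 mm


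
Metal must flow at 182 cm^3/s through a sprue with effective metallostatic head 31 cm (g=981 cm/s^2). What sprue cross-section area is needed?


Formula: v = sqrt(2*g*h), A = Q/v
Velocity: v = sqrt(2 * 981 * 31) = sqrt(60822) = 246.6212 cm/s
Sprue area: A = Q / v = 182 / 246.6212 = 0.7380 cm^2

Answer: 0.7380 cm^2


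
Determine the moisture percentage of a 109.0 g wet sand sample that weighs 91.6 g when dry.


Formula: MC = (W_wet - W_dry) / W_wet * 100
Water mass = 109.0 - 91.6 = 17.4 g
MC = 17.4 / 109.0 * 100 = 15.9633%


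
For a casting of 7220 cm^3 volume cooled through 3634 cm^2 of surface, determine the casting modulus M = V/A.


Formula: Casting Modulus M = V / A
M = 7220 cm^3 / 3634 cm^2 = 1.9868 cm

Final answer: 1.9868 cm


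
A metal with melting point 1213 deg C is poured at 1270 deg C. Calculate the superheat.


Formula: Superheat = T_pour - T_melt
Superheat = 1270 - 1213 = 57 deg C

Final answer: 57 deg C


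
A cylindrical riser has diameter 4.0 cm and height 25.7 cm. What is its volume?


Formula: V = pi * (D/2)^2 * H  (cylinder volume)
Radius = D/2 = 4.0/2 = 2.0 cm
V = pi * 2.0^2 * 25.7 = 322.9557 cm^3

Final answer: 322.9557 cm^3


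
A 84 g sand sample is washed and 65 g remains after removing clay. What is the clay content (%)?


Formula: Clay% = (W_total - W_washed) / W_total * 100
Clay mass = 84 - 65 = 19 g
Clay% = 19 / 84 * 100 = 22.6190%

Final answer: 22.6190%


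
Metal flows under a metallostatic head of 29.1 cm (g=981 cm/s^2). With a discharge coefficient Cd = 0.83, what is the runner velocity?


Formula: v = Cd * sqrt(2 * g * h)  (Torricelli with discharge coefficient)
2*g*h = 2 * 981 * 29.1 = 57094.2 cm^2/s^2
sqrt(57094.2) = 238.94393 cm/s
v = 0.83 * 238.94393 = 198.3235 cm/s


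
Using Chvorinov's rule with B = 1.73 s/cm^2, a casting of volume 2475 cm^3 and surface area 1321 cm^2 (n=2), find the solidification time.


Formula: t_s = B * (V/A)^n  (Chvorinov's rule, n=2)
Modulus M = V/A = 2475/1321 = 1.873581 cm
M^2 = 1.873581^2 = 3.510306 cm^2
t_s = 1.73 * 3.510306 = 6.0728 s


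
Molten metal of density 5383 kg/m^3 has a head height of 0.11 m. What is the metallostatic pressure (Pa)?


Formula: P = rho * g * h
rho * g = 5383 * 9.81 = 52807.23 N/m^3
P = 52807.23 * 0.11 = 5808.7953 Pa

Answer: 5808.7953 Pa


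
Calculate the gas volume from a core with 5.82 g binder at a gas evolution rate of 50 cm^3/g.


Formula: V_gas = W_binder * gas_evolution_rate
V = 5.82 g * 50 cm^3/g = 291.0000 cm^3


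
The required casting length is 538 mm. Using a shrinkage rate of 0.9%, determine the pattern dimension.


Formula: L_pattern = L_casting * (1 + shrinkage_rate/100)
Shrinkage factor = 1 + 0.9/100 = 1.009
L_pattern = 538 mm * 1.009 = 542.8420 mm

542.8420 mm


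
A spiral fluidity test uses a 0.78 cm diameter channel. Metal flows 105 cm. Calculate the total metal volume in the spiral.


Formula: V = pi * (d/2)^2 * L  (cylinder volume)
Radius = 0.78/2 = 0.39 cm
V = pi * 0.39^2 * 105 = 50.1728 cm^3


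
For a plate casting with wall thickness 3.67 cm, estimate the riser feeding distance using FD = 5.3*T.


Formula: FD = 5.3 * T  (riser feeding-distance rule)
FD = 5.3 * 3.67 cm = 19.4510 cm


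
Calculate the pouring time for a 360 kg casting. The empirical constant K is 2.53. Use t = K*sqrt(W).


Formula: t = K * sqrt(W)
sqrt(W) = sqrt(360) = 18.97367
t = 2.53 * 18.97367 = 48.0034 s

Answer: 48.0034 s


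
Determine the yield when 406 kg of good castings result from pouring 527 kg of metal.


Formula: Casting Yield = (W_good / W_total) * 100
Yield = (406 kg / 527 kg) * 100 = 77.0398%

77.0398%


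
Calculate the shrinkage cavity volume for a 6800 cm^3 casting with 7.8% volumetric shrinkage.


Formula: V_shrink = V_casting * shrinkage_pct / 100
V_shrink = 6800 cm^3 * 7.8 / 100 = 530.4000 cm^3

Final answer: 530.4000 cm^3


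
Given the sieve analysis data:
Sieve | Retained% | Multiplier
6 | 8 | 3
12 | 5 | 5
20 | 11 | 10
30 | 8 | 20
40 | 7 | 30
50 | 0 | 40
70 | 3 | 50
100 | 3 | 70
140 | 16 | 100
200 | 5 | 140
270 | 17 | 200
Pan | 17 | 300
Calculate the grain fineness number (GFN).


Formula: GFN = sum(pct * multiplier) / sum(pct)
sum(pct * multiplier) = 11689
sum(pct) = 100
GFN = 11689 / 100 = 116.89


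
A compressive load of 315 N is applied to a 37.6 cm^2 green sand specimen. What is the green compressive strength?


Formula: Compressive Strength = Force / Area
Strength = 315 N / 37.6 cm^2 = 8.3777 N/cm^2

Answer: 8.3777 N/cm^2


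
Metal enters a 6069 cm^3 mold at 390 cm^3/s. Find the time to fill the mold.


Formula: t_fill = V_mold / Q_flow
t = 6069 cm^3 / 390 cm^3/s = 15.5615 s

15.5615 s


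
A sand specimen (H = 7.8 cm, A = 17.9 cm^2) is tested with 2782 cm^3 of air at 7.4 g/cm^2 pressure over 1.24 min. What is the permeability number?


Formula: Permeability Number P = (V * H) / (p * A * t)
Numerator: V * H = 2782 * 7.8 = 21699.6
Denominator: p * A * t = 7.4 * 17.9 * 1.24 = 164.2504
P = 21699.6 / 164.2504 = 132.1129


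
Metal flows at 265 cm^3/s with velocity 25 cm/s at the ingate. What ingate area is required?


Formula: A_ingate = Q / v  (continuity equation)
A = 265 cm^3/s / 25 cm/s = 10.6000 cm^2

10.6000 cm^2


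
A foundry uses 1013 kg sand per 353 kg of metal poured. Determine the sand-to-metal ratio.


Formula: Sand-to-Metal Ratio = W_sand / W_metal
Ratio = 1013 kg / 353 kg = 2.8697


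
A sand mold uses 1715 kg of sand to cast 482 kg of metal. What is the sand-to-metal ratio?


Formula: Sand-to-Metal Ratio = W_sand / W_metal
Ratio = 1715 kg / 482 kg = 3.5581

3.5581


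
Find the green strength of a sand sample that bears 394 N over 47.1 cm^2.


Formula: Compressive Strength = Force / Area
Strength = 394 N / 47.1 cm^2 = 8.3652 N/cm^2


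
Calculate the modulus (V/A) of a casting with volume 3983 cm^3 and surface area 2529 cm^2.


Formula: Casting Modulus M = V / A
M = 3983 cm^3 / 2529 cm^2 = 1.5749 cm

Final answer: 1.5749 cm


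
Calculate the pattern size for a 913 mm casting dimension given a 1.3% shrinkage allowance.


Formula: L_pattern = L_casting * (1 + shrinkage_rate/100)
Shrinkage factor = 1 + 1.3/100 = 1.013
L_pattern = 913 mm * 1.013 = 924.8690 mm

924.8690 mm


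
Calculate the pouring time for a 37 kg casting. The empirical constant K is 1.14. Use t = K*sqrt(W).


Formula: t = K * sqrt(W)
sqrt(W) = sqrt(37) = 6.08276
t = 1.14 * 6.08276 = 6.9343 s

Answer: 6.9343 s


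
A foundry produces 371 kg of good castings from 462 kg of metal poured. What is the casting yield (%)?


Formula: Casting Yield = (W_good / W_total) * 100
Yield = (371 kg / 462 kg) * 100 = 80.3030%

Final answer: 80.3030%


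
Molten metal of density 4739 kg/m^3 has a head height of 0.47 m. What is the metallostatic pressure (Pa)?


Formula: P = rho * g * h
rho * g = 4739 * 9.81 = 46489.59 N/m^3
P = 46489.59 * 0.47 = 21850.1073 Pa

Final answer: 21850.1073 Pa


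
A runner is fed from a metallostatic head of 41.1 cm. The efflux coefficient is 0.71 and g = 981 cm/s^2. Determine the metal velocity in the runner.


Formula: v = Cd * sqrt(2 * g * h)  (Torricelli with discharge coefficient)
2*g*h = 2 * 981 * 41.1 = 80638.2 cm^2/s^2
sqrt(80638.2) = 283.96866 cm/s
v = 0.71 * 283.96866 = 201.6177 cm/s

Answer: 201.6177 cm/s


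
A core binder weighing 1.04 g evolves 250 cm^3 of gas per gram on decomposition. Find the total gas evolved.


Formula: V_gas = W_binder * gas_evolution_rate
V = 1.04 g * 250 cm^3/g = 260.0000 cm^3

260.0000 cm^3


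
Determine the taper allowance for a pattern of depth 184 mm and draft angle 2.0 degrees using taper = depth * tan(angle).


Formula: taper = depth * tan(draft_angle)
tan(2.0 deg) = 0.0349208
taper = 184 mm * 0.0349208 = 6.4254 mm

6.4254 mm


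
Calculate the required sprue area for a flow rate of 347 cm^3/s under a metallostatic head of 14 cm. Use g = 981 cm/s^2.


Formula: v = sqrt(2*g*h), A = Q/v
Velocity: v = sqrt(2 * 981 * 14) = sqrt(27468) = 165.7347 cm/s
Sprue area: A = Q / v = 347 / 165.7347 = 2.0937 cm^2

Final answer: 2.0937 cm^2


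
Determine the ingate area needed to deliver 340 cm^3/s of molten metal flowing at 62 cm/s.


Formula: A_ingate = Q / v  (continuity equation)
A = 340 cm^3/s / 62 cm/s = 5.4839 cm^2


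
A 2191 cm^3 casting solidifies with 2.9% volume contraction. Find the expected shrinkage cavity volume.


Formula: V_shrink = V_casting * shrinkage_pct / 100
V_shrink = 2191 cm^3 * 2.9 / 100 = 63.5390 cm^3


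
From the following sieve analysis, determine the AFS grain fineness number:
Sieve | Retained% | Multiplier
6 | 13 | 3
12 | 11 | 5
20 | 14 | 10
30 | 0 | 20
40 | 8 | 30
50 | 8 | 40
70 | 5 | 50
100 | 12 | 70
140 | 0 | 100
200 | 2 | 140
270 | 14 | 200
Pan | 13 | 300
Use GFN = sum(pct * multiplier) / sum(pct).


Formula: GFN = sum(pct * multiplier) / sum(pct)
sum(pct * multiplier) = 8864
sum(pct) = 100
GFN = 8864 / 100 = 88.64

Answer: 88.64


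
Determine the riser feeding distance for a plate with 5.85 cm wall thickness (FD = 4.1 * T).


Formula: FD = 4.1 * T  (riser feeding-distance rule)
FD = 4.1 * 5.85 cm = 23.9850 cm

23.9850 cm


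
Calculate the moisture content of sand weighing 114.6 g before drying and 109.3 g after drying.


Formula: MC = (W_wet - W_dry) / W_wet * 100
Water mass = 114.6 - 109.3 = 5.3 g
MC = 5.3 / 114.6 * 100 = 4.6248%

Answer: 4.6248%


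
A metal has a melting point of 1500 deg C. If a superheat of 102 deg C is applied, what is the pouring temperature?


Formula: T_pour = T_melt + Superheat
T_pour = 1500 + 102 = 1602 deg C


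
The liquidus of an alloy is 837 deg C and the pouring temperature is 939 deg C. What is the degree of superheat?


Formula: Superheat = T_pour - T_melt
Superheat = 939 - 837 = 102 deg C

102 deg C


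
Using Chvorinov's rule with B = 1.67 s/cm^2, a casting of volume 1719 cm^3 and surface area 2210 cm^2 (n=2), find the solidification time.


Formula: t_s = B * (V/A)^n  (Chvorinov's rule, n=2)
Modulus M = V/A = 1719/2210 = 0.777828 cm
M^2 = 0.777828^2 = 0.605016 cm^2
t_s = 1.67 * 0.605016 = 1.0104 s

Answer: 1.0104 s


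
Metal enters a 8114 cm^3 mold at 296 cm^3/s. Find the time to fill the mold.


Formula: t_fill = V_mold / Q_flow
t = 8114 cm^3 / 296 cm^3/s = 27.4122 s


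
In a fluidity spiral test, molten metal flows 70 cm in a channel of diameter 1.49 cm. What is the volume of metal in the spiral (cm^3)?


Formula: V = pi * (d/2)^2 * L  (cylinder volume)
Radius = 1.49/2 = 0.745 cm
V = pi * 0.745^2 * 70 = 122.0564 cm^3

Final answer: 122.0564 cm^3


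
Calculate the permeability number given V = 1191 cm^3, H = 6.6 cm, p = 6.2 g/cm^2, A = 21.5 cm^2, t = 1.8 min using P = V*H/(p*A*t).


Formula: Permeability Number P = (V * H) / (p * A * t)
Numerator: V * H = 1191 * 6.6 = 7860.6
Denominator: p * A * t = 6.2 * 21.5 * 1.8 = 239.94
P = 7860.6 / 239.94 = 32.7607

32.7607


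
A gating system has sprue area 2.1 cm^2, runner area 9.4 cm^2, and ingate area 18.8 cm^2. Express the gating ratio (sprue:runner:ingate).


Sprue:Runner:Ingate = 1 : 9.4/2.1 : 18.8/2.1 = 1:4.48:8.95

Final answer: 1:4.48:8.95


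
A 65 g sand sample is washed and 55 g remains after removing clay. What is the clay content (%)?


Formula: Clay% = (W_total - W_washed) / W_total * 100
Clay mass = 65 - 55 = 10 g
Clay% = 10 / 65 * 100 = 15.3846%

Final answer: 15.3846%


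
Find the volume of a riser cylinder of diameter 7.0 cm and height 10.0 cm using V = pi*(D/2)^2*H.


Formula: V = pi * (D/2)^2 * H  (cylinder volume)
Radius = D/2 = 7.0/2 = 3.5 cm
V = pi * 3.5^2 * 10.0 = 384.8451 cm^3

Answer: 384.8451 cm^3


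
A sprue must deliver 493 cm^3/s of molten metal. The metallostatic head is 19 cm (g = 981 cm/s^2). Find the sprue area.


Formula: v = sqrt(2*g*h), A = Q/v
Velocity: v = sqrt(2 * 981 * 19) = sqrt(37278) = 193.0751 cm/s
Sprue area: A = Q / v = 493 / 193.0751 = 2.5534 cm^2


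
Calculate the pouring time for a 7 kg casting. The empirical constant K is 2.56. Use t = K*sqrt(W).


Formula: t = K * sqrt(W)
sqrt(W) = sqrt(7) = 2.64575
t = 2.56 * 2.64575 = 6.7731 s

6.7731 s


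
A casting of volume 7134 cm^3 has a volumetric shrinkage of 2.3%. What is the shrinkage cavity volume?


Formula: V_shrink = V_casting * shrinkage_pct / 100
V_shrink = 7134 cm^3 * 2.3 / 100 = 164.0820 cm^3


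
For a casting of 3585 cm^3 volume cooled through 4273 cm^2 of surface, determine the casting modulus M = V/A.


Formula: Casting Modulus M = V / A
M = 3585 cm^3 / 4273 cm^2 = 0.8390 cm

0.8390 cm


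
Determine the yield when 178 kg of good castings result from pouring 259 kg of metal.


Formula: Casting Yield = (W_good / W_total) * 100
Yield = (178 kg / 259 kg) * 100 = 68.7259%

Answer: 68.7259%


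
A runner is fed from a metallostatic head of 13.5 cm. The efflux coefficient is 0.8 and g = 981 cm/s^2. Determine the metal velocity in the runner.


Formula: v = Cd * sqrt(2 * g * h)  (Torricelli with discharge coefficient)
2*g*h = 2 * 981 * 13.5 = 26487.0 cm^2/s^2
sqrt(26487.0) = 162.74827 cm/s
v = 0.8 * 162.74827 = 130.1986 cm/s

Answer: 130.1986 cm/s


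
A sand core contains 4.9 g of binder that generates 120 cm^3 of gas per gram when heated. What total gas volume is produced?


Formula: V_gas = W_binder * gas_evolution_rate
V = 4.9 g * 120 cm^3/g = 588.0000 cm^3

Answer: 588.0000 cm^3


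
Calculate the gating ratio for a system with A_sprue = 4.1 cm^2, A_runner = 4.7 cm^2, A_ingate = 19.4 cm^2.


Sprue:Runner:Ingate = 1 : 4.7/4.1 : 19.4/4.1 = 1:1.15:4.73


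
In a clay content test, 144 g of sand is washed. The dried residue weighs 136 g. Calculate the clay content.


Formula: Clay% = (W_total - W_washed) / W_total * 100
Clay mass = 144 - 136 = 8 g
Clay% = 8 / 144 * 100 = 5.5556%


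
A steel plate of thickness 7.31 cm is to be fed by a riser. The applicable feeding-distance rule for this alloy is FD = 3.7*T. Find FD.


Formula: FD = 3.7 * T  (riser feeding-distance rule)
FD = 3.7 * 7.31 cm = 27.0470 cm

Answer: 27.0470 cm


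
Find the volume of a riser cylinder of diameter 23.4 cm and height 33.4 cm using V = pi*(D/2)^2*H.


Formula: V = pi * (D/2)^2 * H  (cylinder volume)
Radius = D/2 = 23.4/2 = 11.7 cm
V = pi * 11.7^2 * 33.4 = 14363.7575 cm^3

14363.7575 cm^3


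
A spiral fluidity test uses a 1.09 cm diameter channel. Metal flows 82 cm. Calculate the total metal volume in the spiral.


Formula: V = pi * (d/2)^2 * L  (cylinder volume)
Radius = 1.09/2 = 0.545 cm
V = pi * 0.545^2 * 82 = 76.5168 cm^3

Answer: 76.5168 cm^3


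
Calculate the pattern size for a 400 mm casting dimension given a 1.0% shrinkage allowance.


Formula: L_pattern = L_casting * (1 + shrinkage_rate/100)
Shrinkage factor = 1 + 1.0/100 = 1.01
L_pattern = 400 mm * 1.01 = 404.0000 mm

404.0000 mm


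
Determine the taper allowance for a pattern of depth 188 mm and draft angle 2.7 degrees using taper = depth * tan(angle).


Formula: taper = depth * tan(draft_angle)
tan(2.7 deg) = 0.0471588
taper = 188 mm * 0.0471588 = 8.8659 mm

8.8659 mm


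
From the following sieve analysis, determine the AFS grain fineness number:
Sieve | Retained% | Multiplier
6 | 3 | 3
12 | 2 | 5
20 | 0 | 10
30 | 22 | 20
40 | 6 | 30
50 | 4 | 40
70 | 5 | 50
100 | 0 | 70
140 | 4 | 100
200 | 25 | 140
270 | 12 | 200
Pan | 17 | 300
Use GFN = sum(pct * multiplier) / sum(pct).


Formula: GFN = sum(pct * multiplier) / sum(pct)
sum(pct * multiplier) = 12449
sum(pct) = 100
GFN = 12449 / 100 = 124.49

Answer: 124.49


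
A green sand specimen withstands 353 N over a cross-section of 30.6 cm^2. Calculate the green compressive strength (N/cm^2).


Formula: Compressive Strength = Force / Area
Strength = 353 N / 30.6 cm^2 = 11.5359 N/cm^2


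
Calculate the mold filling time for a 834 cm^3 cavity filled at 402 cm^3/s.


Formula: t_fill = V_mold / Q_flow
t = 834 cm^3 / 402 cm^3/s = 2.0746 s

2.0746 s


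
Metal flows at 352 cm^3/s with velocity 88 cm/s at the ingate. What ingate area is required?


Formula: A_ingate = Q / v  (continuity equation)
A = 352 cm^3/s / 88 cm/s = 4.0000 cm^2


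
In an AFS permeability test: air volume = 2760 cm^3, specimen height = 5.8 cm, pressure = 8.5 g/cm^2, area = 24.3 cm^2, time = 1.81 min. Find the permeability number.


Formula: Permeability Number P = (V * H) / (p * A * t)
Numerator: V * H = 2760 * 5.8 = 16008.0
Denominator: p * A * t = 8.5 * 24.3 * 1.81 = 373.8555
P = 16008.0 / 373.8555 = 42.8187

42.8187


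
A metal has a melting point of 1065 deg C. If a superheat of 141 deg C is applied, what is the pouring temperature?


Formula: T_pour = T_melt + Superheat
T_pour = 1065 + 141 = 1206 deg C


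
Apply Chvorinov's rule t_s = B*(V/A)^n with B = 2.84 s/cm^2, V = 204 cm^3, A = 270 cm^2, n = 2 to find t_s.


Formula: t_s = B * (V/A)^n  (Chvorinov's rule, n=2)
Modulus M = V/A = 204/270 = 0.755556 cm
M^2 = 0.755556^2 = 0.570865 cm^2
t_s = 2.84 * 0.570865 = 1.6213 s

1.6213 s


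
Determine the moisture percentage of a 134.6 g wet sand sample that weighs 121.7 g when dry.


Formula: MC = (W_wet - W_dry) / W_wet * 100
Water mass = 134.6 - 121.7 = 12.9 g
MC = 12.9 / 134.6 * 100 = 9.5840%

9.5840%


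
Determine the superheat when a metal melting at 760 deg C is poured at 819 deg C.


Formula: Superheat = T_pour - T_melt
Superheat = 819 - 760 = 59 deg C

59 deg C


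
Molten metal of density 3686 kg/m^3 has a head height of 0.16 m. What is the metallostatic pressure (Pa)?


Formula: P = rho * g * h
rho * g = 3686 * 9.81 = 36159.66 N/m^3
P = 36159.66 * 0.16 = 5785.5456 Pa


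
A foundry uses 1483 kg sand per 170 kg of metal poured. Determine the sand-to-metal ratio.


Formula: Sand-to-Metal Ratio = W_sand / W_metal
Ratio = 1483 kg / 170 kg = 8.7235

Answer: 8.7235


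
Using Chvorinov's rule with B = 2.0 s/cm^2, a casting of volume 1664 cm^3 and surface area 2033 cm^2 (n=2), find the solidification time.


Formula: t_s = B * (V/A)^n  (Chvorinov's rule, n=2)
Modulus M = V/A = 1664/2033 = 0.818495 cm
M^2 = 0.818495^2 = 0.669934 cm^2
t_s = 2.0 * 0.669934 = 1.3399 s

1.3399 s


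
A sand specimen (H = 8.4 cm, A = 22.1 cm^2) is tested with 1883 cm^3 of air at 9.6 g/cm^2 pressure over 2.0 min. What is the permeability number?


Formula: Permeability Number P = (V * H) / (p * A * t)
Numerator: V * H = 1883 * 8.4 = 15817.2
Denominator: p * A * t = 9.6 * 22.1 * 2.0 = 424.32
P = 15817.2 / 424.32 = 37.2766

Final answer: 37.2766


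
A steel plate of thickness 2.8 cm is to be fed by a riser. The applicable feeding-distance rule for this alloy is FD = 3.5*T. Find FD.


Formula: FD = 3.5 * T  (riser feeding-distance rule)
FD = 3.5 * 2.8 cm = 9.8000 cm


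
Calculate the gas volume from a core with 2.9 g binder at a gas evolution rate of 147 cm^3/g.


Formula: V_gas = W_binder * gas_evolution_rate
V = 2.9 g * 147 cm^3/g = 426.3000 cm^3

Final answer: 426.3000 cm^3


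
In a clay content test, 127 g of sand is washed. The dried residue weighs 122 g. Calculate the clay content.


Formula: Clay% = (W_total - W_washed) / W_total * 100
Clay mass = 127 - 122 = 5 g
Clay% = 5 / 127 * 100 = 3.9370%

Answer: 3.9370%


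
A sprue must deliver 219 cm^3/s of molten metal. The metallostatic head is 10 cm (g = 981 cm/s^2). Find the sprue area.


Formula: v = sqrt(2*g*h), A = Q/v
Velocity: v = sqrt(2 * 981 * 10) = sqrt(19620) = 140.0714 cm/s
Sprue area: A = Q / v = 219 / 140.0714 = 1.5635 cm^2


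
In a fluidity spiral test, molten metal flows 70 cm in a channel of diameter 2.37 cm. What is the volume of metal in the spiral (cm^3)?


Formula: V = pi * (d/2)^2 * L  (cylinder volume)
Radius = 2.37/2 = 1.185 cm
V = pi * 1.185^2 * 70 = 308.8052 cm^3

308.8052 cm^3


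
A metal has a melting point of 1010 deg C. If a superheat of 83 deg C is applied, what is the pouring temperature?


Formula: T_pour = T_melt + Superheat
T_pour = 1010 + 83 = 1093 deg C

1093 deg C


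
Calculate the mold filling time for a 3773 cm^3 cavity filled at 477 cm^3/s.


Formula: t_fill = V_mold / Q_flow
t = 3773 cm^3 / 477 cm^3/s = 7.9099 s

Final answer: 7.9099 s


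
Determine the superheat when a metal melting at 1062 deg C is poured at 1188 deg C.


Formula: Superheat = T_pour - T_melt
Superheat = 1188 - 1062 = 126 deg C

Final answer: 126 deg C


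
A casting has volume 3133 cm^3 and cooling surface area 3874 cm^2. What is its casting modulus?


Formula: Casting Modulus M = V / A
M = 3133 cm^3 / 3874 cm^2 = 0.8087 cm

Answer: 0.8087 cm


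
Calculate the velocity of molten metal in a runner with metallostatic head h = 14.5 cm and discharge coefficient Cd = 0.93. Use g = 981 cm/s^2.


Formula: v = Cd * sqrt(2 * g * h)  (Torricelli with discharge coefficient)
2*g*h = 2 * 981 * 14.5 = 28449.0 cm^2/s^2
sqrt(28449.0) = 168.66831 cm/s
v = 0.93 * 168.66831 = 156.8615 cm/s

Answer: 156.8615 cm/s


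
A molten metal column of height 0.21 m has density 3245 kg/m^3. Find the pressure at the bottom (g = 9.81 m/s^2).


Formula: P = rho * g * h
rho * g = 3245 * 9.81 = 31833.45 N/m^3
P = 31833.45 * 0.21 = 6685.0245 Pa

Final answer: 6685.0245 Pa


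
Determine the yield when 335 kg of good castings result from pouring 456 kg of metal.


Formula: Casting Yield = (W_good / W_total) * 100
Yield = (335 kg / 456 kg) * 100 = 73.4649%


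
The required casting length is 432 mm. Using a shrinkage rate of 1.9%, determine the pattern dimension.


Formula: L_pattern = L_casting * (1 + shrinkage_rate/100)
Shrinkage factor = 1 + 1.9/100 = 1.019
L_pattern = 432 mm * 1.019 = 440.2080 mm

440.2080 mm


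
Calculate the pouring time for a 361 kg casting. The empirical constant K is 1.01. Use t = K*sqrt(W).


Formula: t = K * sqrt(W)
sqrt(W) = sqrt(361) = 19.00000
t = 1.01 * 19.00000 = 19.1900 s

Answer: 19.1900 s


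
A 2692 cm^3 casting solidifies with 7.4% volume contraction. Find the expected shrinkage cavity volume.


Formula: V_shrink = V_casting * shrinkage_pct / 100
V_shrink = 2692 cm^3 * 7.4 / 100 = 199.2080 cm^3

Final answer: 199.2080 cm^3


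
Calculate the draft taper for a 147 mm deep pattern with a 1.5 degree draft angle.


Formula: taper = depth * tan(draft_angle)
tan(1.5 deg) = 0.0261859
taper = 147 mm * 0.0261859 = 3.8493 mm

Final answer: 3.8493 mm


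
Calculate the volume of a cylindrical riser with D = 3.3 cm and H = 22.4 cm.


Formula: V = pi * (D/2)^2 * H  (cylinder volume)
Radius = D/2 = 3.3/2 = 1.65 cm
V = pi * 1.65^2 * 22.4 = 191.5869 cm^3


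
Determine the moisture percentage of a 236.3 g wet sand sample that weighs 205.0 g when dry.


Formula: MC = (W_wet - W_dry) / W_wet * 100
Water mass = 236.3 - 205.0 = 31.3 g
MC = 31.3 / 236.3 * 100 = 13.2459%


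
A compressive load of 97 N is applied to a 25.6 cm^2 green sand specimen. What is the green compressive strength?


Formula: Compressive Strength = Force / Area
Strength = 97 N / 25.6 cm^2 = 3.7891 N/cm^2

Answer: 3.7891 N/cm^2


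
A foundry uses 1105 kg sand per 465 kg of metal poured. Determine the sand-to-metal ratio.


Formula: Sand-to-Metal Ratio = W_sand / W_metal
Ratio = 1105 kg / 465 kg = 2.3763

2.3763


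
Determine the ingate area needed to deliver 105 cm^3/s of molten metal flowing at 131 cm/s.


Formula: A_ingate = Q / v  (continuity equation)
A = 105 cm^3/s / 131 cm/s = 0.8015 cm^2


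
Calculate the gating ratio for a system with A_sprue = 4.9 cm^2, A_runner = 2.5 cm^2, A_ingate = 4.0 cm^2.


Sprue:Runner:Ingate = 1 : 2.5/4.9 : 4.0/4.9 = 1:0.51:0.82

1:0.51:0.82


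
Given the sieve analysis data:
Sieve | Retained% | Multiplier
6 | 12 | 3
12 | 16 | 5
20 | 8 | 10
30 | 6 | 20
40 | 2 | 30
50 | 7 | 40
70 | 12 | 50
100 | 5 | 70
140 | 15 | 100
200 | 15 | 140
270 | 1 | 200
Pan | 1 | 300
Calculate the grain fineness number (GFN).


Formula: GFN = sum(pct * multiplier) / sum(pct)
sum(pct * multiplier) = 5706
sum(pct) = 100
GFN = 5706 / 100 = 57.06


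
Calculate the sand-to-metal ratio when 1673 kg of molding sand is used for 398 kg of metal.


Formula: Sand-to-Metal Ratio = W_sand / W_metal
Ratio = 1673 kg / 398 kg = 4.2035


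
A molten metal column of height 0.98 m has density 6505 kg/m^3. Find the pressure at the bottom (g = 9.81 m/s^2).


Formula: P = rho * g * h
rho * g = 6505 * 9.81 = 63814.05 N/m^3
P = 63814.05 * 0.98 = 62537.7690 Pa


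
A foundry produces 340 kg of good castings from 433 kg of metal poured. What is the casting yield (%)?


Formula: Casting Yield = (W_good / W_total) * 100
Yield = (340 kg / 433 kg) * 100 = 78.5219%

Answer: 78.5219%


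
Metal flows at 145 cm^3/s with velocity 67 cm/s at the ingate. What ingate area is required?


Formula: A_ingate = Q / v  (continuity equation)
A = 145 cm^3/s / 67 cm/s = 2.1642 cm^2

2.1642 cm^2


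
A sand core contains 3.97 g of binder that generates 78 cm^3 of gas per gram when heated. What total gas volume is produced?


Formula: V_gas = W_binder * gas_evolution_rate
V = 3.97 g * 78 cm^3/g = 309.6600 cm^3

Answer: 309.6600 cm^3


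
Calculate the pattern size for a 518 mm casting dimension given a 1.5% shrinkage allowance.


Formula: L_pattern = L_casting * (1 + shrinkage_rate/100)
Shrinkage factor = 1 + 1.5/100 = 1.015
L_pattern = 518 mm * 1.015 = 525.7700 mm

525.7700 mm


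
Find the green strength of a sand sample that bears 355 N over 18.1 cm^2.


Formula: Compressive Strength = Force / Area
Strength = 355 N / 18.1 cm^2 = 19.6133 N/cm^2

Final answer: 19.6133 N/cm^2


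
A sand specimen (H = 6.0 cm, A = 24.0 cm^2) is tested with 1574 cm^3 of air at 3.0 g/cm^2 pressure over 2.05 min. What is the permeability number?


Formula: Permeability Number P = (V * H) / (p * A * t)
Numerator: V * H = 1574 * 6.0 = 9444.0
Denominator: p * A * t = 3.0 * 24.0 * 2.05 = 147.6
P = 9444.0 / 147.6 = 63.9837

Answer: 63.9837


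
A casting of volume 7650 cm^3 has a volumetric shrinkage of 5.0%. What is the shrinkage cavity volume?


Formula: V_shrink = V_casting * shrinkage_pct / 100
V_shrink = 7650 cm^3 * 5.0 / 100 = 382.5000 cm^3

382.5000 cm^3


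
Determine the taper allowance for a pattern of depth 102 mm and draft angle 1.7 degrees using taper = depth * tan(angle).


Formula: taper = depth * tan(draft_angle)
tan(1.7 deg) = 0.0296793
taper = 102 mm * 0.0296793 = 3.0273 mm

3.0273 mm


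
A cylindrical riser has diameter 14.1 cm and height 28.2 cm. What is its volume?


Formula: V = pi * (D/2)^2 * H  (cylinder volume)
Radius = D/2 = 14.1/2 = 7.05 cm
V = pi * 7.05^2 * 28.2 = 4403.2892 cm^3

4403.2892 cm^3


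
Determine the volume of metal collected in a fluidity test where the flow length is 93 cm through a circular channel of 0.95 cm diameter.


Formula: V = pi * (d/2)^2 * L  (cylinder volume)
Radius = 0.95/2 = 0.475 cm
V = pi * 0.475^2 * 93 = 65.9204 cm^3


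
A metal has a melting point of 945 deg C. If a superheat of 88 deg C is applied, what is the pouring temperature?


Formula: T_pour = T_melt + Superheat
T_pour = 945 + 88 = 1033 deg C

Final answer: 1033 deg C


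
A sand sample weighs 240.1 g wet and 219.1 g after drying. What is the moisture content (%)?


Formula: MC = (W_wet - W_dry) / W_wet * 100
Water mass = 240.1 - 219.1 = 21.0 g
MC = 21.0 / 240.1 * 100 = 8.7464%

8.7464%


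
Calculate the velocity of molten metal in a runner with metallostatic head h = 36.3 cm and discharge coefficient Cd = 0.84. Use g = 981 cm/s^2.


Formula: v = Cd * sqrt(2 * g * h)  (Torricelli with discharge coefficient)
2*g*h = 2 * 981 * 36.3 = 71220.6 cm^2/s^2
sqrt(71220.6) = 266.87188 cm/s
v = 0.84 * 266.87188 = 224.1724 cm/s

224.1724 cm/s


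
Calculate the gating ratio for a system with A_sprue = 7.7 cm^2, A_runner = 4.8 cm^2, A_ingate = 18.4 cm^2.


Sprue:Runner:Ingate = 1 : 4.8/7.7 : 18.4/7.7 = 1:0.62:2.39

Final answer: 1:0.62:2.39


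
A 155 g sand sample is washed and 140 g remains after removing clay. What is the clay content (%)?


Formula: Clay% = (W_total - W_washed) / W_total * 100
Clay mass = 155 - 140 = 15 g
Clay% = 15 / 155 * 100 = 9.6774%

Final answer: 9.6774%


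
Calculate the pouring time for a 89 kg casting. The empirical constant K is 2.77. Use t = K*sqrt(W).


Formula: t = K * sqrt(W)
sqrt(W) = sqrt(89) = 9.43398
t = 2.77 * 9.43398 = 26.1321 s


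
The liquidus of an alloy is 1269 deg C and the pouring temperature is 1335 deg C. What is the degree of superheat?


Formula: Superheat = T_pour - T_melt
Superheat = 1335 - 1269 = 66 deg C


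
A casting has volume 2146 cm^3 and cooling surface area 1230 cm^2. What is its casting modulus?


Formula: Casting Modulus M = V / A
M = 2146 cm^3 / 1230 cm^2 = 1.7447 cm

Answer: 1.7447 cm


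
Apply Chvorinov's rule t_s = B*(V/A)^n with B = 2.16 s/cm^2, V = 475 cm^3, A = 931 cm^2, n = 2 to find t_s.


Formula: t_s = B * (V/A)^n  (Chvorinov's rule, n=2)
Modulus M = V/A = 475/931 = 0.510204 cm
M^2 = 0.510204^2 = 0.260308 cm^2
t_s = 2.16 * 0.260308 = 0.5623 s

0.5623 s


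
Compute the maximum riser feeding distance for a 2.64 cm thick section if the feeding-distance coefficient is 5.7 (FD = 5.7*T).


Formula: FD = 5.7 * T  (riser feeding-distance rule)
FD = 5.7 * 2.64 cm = 15.0480 cm

15.0480 cm


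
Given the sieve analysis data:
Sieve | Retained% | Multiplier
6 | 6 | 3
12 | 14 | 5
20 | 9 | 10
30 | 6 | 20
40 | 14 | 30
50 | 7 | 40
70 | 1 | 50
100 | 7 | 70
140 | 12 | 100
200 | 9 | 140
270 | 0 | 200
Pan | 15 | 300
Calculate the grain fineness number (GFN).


Formula: GFN = sum(pct * multiplier) / sum(pct)
sum(pct * multiplier) = 8498
sum(pct) = 100
GFN = 8498 / 100 = 84.98


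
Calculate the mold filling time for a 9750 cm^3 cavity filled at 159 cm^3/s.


Formula: t_fill = V_mold / Q_flow
t = 9750 cm^3 / 159 cm^3/s = 61.3208 s


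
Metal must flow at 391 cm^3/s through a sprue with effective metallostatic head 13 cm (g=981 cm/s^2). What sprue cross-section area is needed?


Formula: v = sqrt(2*g*h), A = Q/v
Velocity: v = sqrt(2 * 981 * 13) = sqrt(25506) = 159.7060 cm/s
Sprue area: A = Q / v = 391 / 159.7060 = 2.4482 cm^2

Final answer: 2.4482 cm^2


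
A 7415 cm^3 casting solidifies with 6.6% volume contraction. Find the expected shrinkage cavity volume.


Formula: V_shrink = V_casting * shrinkage_pct / 100
V_shrink = 7415 cm^3 * 6.6 / 100 = 489.3900 cm^3


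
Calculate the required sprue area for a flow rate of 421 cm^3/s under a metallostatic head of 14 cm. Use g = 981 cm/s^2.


Formula: v = sqrt(2*g*h), A = Q/v
Velocity: v = sqrt(2 * 981 * 14) = sqrt(27468) = 165.7347 cm/s
Sprue area: A = Q / v = 421 / 165.7347 = 2.5402 cm^2

2.5402 cm^2


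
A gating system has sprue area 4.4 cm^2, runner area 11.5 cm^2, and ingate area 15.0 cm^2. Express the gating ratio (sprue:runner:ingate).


Sprue:Runner:Ingate = 1 : 11.5/4.4 : 15.0/4.4 = 1:2.61:3.41

Answer: 1:2.61:3.41


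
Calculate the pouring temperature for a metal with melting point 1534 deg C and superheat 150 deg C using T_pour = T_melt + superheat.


Formula: T_pour = T_melt + Superheat
T_pour = 1534 + 150 = 1684 deg C

Answer: 1684 deg C


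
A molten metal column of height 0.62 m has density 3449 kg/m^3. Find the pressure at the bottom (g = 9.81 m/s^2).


Formula: P = rho * g * h
rho * g = 3449 * 9.81 = 33834.69 N/m^3
P = 33834.69 * 0.62 = 20977.5078 Pa

Final answer: 20977.5078 Pa


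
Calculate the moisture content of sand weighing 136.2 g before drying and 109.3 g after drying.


Formula: MC = (W_wet - W_dry) / W_wet * 100
Water mass = 136.2 - 109.3 = 26.9 g
MC = 26.9 / 136.2 * 100 = 19.7504%

19.7504%


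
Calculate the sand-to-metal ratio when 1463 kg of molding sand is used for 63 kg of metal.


Formula: Sand-to-Metal Ratio = W_sand / W_metal
Ratio = 1463 kg / 63 kg = 23.2222

23.2222


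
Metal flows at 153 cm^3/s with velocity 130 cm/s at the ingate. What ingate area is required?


Formula: A_ingate = Q / v  (continuity equation)
A = 153 cm^3/s / 130 cm/s = 1.1769 cm^2

Final answer: 1.1769 cm^2


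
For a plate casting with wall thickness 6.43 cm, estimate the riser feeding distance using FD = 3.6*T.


Formula: FD = 3.6 * T  (riser feeding-distance rule)
FD = 3.6 * 6.43 cm = 23.1480 cm

Answer: 23.1480 cm


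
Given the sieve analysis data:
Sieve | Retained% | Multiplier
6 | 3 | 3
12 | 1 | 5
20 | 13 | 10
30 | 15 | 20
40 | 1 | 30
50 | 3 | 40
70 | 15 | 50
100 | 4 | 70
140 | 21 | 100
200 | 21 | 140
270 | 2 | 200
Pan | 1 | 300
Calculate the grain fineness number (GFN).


Formula: GFN = sum(pct * multiplier) / sum(pct)
sum(pct * multiplier) = 7364
sum(pct) = 100
GFN = 7364 / 100 = 73.64

73.64


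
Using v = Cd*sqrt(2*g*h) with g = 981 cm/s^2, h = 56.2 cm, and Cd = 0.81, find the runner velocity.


Formula: v = Cd * sqrt(2 * g * h)  (Torricelli with discharge coefficient)
2*g*h = 2 * 981 * 56.2 = 110264.4 cm^2/s^2
sqrt(110264.4) = 332.06084 cm/s
v = 0.81 * 332.06084 = 268.9693 cm/s

268.9693 cm/s


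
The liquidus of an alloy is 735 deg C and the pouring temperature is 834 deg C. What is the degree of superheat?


Formula: Superheat = T_pour - T_melt
Superheat = 834 - 735 = 99 deg C

Answer: 99 deg C


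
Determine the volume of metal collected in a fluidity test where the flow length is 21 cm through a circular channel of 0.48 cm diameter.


Formula: V = pi * (d/2)^2 * L  (cylinder volume)
Radius = 0.48/2 = 0.24 cm
V = pi * 0.24^2 * 21 = 3.8001 cm^3

Final answer: 3.8001 cm^3


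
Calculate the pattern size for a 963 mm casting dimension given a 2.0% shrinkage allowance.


Formula: L_pattern = L_casting * (1 + shrinkage_rate/100)
Shrinkage factor = 1 + 2.0/100 = 1.02
L_pattern = 963 mm * 1.02 = 982.2600 mm

982.2600 mm


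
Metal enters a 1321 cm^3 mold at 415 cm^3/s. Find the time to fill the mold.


Formula: t_fill = V_mold / Q_flow
t = 1321 cm^3 / 415 cm^3/s = 3.1831 s


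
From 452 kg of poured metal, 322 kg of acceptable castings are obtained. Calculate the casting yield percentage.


Formula: Casting Yield = (W_good / W_total) * 100
Yield = (322 kg / 452 kg) * 100 = 71.2389%

71.2389%


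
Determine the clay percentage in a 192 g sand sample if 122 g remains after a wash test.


Formula: Clay% = (W_total - W_washed) / W_total * 100
Clay mass = 192 - 122 = 70 g
Clay% = 70 / 192 * 100 = 36.4583%

Answer: 36.4583%


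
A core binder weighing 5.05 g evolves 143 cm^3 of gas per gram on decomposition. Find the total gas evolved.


Formula: V_gas = W_binder * gas_evolution_rate
V = 5.05 g * 143 cm^3/g = 722.1500 cm^3

Final answer: 722.1500 cm^3


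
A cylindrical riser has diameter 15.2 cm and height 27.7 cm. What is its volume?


Formula: V = pi * (D/2)^2 * H  (cylinder volume)
Radius = D/2 = 15.2/2 = 7.6 cm
V = pi * 7.6^2 * 27.7 = 5026.3974 cm^3

Answer: 5026.3974 cm^3


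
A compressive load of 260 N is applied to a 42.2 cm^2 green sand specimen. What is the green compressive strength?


Formula: Compressive Strength = Force / Area
Strength = 260 N / 42.2 cm^2 = 6.1611 N/cm^2


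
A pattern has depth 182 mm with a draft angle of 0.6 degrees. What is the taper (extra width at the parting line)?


Formula: taper = depth * tan(draft_angle)
tan(0.6 deg) = 0.0104724
taper = 182 mm * 0.0104724 = 1.9060 mm

1.9060 mm


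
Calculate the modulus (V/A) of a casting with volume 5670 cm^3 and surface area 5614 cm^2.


Formula: Casting Modulus M = V / A
M = 5670 cm^3 / 5614 cm^2 = 1.0100 cm


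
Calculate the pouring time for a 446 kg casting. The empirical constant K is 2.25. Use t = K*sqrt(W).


Formula: t = K * sqrt(W)
sqrt(W) = sqrt(446) = 21.11871
t = 2.25 * 21.11871 = 47.5171 s

Answer: 47.5171 s


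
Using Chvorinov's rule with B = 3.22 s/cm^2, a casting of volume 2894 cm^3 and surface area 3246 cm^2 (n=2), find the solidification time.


Formula: t_s = B * (V/A)^n  (Chvorinov's rule, n=2)
Modulus M = V/A = 2894/3246 = 0.891559 cm
M^2 = 0.891559^2 = 0.794877 cm^2
t_s = 3.22 * 0.794877 = 2.5595 s


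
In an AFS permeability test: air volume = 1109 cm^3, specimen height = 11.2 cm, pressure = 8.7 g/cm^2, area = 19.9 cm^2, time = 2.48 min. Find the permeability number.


Formula: Permeability Number P = (V * H) / (p * A * t)
Numerator: V * H = 1109 * 11.2 = 12420.8
Denominator: p * A * t = 8.7 * 19.9 * 2.48 = 429.3624
P = 12420.8 / 429.3624 = 28.9285

Answer: 28.9285


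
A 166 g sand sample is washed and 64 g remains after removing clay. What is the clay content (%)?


Formula: Clay% = (W_total - W_washed) / W_total * 100
Clay mass = 166 - 64 = 102 g
Clay% = 102 / 166 * 100 = 61.4458%


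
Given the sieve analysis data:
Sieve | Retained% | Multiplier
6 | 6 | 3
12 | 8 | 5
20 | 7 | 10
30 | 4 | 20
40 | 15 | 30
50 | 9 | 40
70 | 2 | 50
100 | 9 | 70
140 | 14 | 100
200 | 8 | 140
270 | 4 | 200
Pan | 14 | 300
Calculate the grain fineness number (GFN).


Formula: GFN = sum(pct * multiplier) / sum(pct)
sum(pct * multiplier) = 9268
sum(pct) = 100
GFN = 9268 / 100 = 92.68

Final answer: 92.68
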